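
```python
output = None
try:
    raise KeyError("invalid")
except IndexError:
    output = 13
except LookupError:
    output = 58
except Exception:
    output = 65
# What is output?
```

Step-by-step execution trace:
1. `raise KeyError(...)` raises KeyError.
2. `except IndexError` does not match (KeyError is not a subclass of IndexError); skipped.
3. `except LookupError` matches (KeyError is a subclass of LookupError) → output = 58.
4. `except Exception` is not reached.
Result: 58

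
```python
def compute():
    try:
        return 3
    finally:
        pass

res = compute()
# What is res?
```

Step-by-step execution trace:
1. `compute()` enters try: `return 3` sets pending return value 3.
2. Before returning, `finally: pass` runs (no effect).
3. compute() returns 3 → res = 3.
Result: 3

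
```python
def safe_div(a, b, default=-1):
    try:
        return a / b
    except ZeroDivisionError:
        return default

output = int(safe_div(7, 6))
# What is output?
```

Step-by-step execution trace:
1. `safe_div(7, 6)` enters try: `return 7 / 6` → returns 1.1666666666666667. No exception raised.
2. `except ZeroDivisionError` is skipped.
3. `int(1.1666666666666667)` → 1 → output = 1.
Result: 1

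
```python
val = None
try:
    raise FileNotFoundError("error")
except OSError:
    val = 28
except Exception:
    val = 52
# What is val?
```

Step-by-step execution trace:
1. `raise FileNotFoundError(...)` raises FileNotFoundError.
2. `except OSError` matches (FileNotFoundError is a subclass of OSError) → val = 28.
3. `except Exception` is not reached.
Result: 28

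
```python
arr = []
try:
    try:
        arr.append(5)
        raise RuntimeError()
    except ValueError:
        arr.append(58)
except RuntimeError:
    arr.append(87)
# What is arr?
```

Step-by-step execution trace:
1. Inner try: `arr.append(5)` → arr = [5].
2. `raise RuntimeError()` raises RuntimeError.
3. Inner `except ValueError` does not match RuntimeError; exception propagates to outer try.
4. Outer `except RuntimeError` matches → `arr.append(87)` → arr = [5, 87].
Result: [5, 87]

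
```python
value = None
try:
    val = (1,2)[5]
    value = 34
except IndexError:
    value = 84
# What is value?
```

Step-by-step execution trace:
1. `val = (1,2)[5]` raises IndexError.
2. `value = 34` is not reached.
3. `except IndexError` matches → value = 84.
Result: 84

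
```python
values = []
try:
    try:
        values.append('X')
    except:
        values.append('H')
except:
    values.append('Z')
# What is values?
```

Step-by-step execution trace:
1. Inner try: `values.append('X')` → values = ['X']. No exception raised.
2. Inner `except` is skipped.
3. Inner try completes normally; outer `except` is skipped.
Result: ['X']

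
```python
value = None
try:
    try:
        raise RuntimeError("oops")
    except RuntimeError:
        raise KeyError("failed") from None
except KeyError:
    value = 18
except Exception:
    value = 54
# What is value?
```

Step-by-step execution trace:
1. Inner try raises RuntimeError; inner `except RuntimeError` catches it.
2. `raise KeyError(...) from None` raises KeyError (from None suppresses __context__, but the active exception is still KeyError).
3. Outer `except KeyError` matches → value = 18.
4. `except Exception` is not reached.
Result: 18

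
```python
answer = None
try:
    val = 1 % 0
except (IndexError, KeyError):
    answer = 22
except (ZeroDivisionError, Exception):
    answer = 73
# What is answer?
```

Step-by-step execution trace:
1. `val = 1 % 0` raises ZeroDivisionError.
2. `except (IndexError, KeyError)` does not match ZeroDivisionError; skipped.
3. `except (ZeroDivisionError, Exception)` matches (ZeroDivisionError is in the tuple) → answer = 73.
Result: 73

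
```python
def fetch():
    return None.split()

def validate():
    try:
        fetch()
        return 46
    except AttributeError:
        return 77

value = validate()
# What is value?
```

Step-by-step execution trace:
1. `validate()` calls `fetch()`.
2. `fetch()` evaluates `None.split()`, which raises AttributeError; it propagates to the caller.
3. `return 46` is not reached.
4. `except AttributeError` in validate matches → returns 77.
5. value = 77.
Result: 77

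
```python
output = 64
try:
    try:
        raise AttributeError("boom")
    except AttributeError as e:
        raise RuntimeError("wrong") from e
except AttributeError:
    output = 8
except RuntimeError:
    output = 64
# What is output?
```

Step-by-step execution trace:
1. Inner try raises AttributeError; inner `except AttributeError as e` catches it.
2. `raise RuntimeError(...) from e` raises RuntimeError (AttributeError is attached as __cause__, but only RuntimeError is active).
3. Outer `except AttributeError` does not match RuntimeError; skipped.
4. Outer `except RuntimeError` matches → output = 64.
Result: 64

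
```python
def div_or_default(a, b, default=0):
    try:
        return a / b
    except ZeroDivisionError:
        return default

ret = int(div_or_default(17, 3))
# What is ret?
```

Step-by-step execution trace:
1. `div_or_default(17, 3)` enters try: `return 17 / 3` → returns 5.666666666666667. No exception raised.
2. `except ZeroDivisionError` is skipped.
3. `int(5.666666666666667)` → 5 → ret = 5.
Result: 5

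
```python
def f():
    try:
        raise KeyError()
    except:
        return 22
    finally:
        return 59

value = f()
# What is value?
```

Step-by-step execution trace:
1. `f()` enters try: `raise KeyError()` raises KeyError.
2. bare `except` matches → `return 22` sets pending return value 22.
3. Before returning, `finally: return 59` runs and overrides the pending return.
4. f() returns 59 → value = 59.
Result: 59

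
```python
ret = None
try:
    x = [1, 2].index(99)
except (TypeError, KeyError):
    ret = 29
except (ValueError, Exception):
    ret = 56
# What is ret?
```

Step-by-step execution trace:
1. `x = [1, 2].index(99)` raises ValueError.
2. `except (TypeError, KeyError)` does not match ValueError; skipped.
3. `except (ValueError, Exception)` matches (ValueError is in the tuple) → ret = 56.
Result: 56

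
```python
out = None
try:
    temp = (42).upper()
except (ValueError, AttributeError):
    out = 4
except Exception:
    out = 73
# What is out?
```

Step-by-step execution trace:
1. `temp = (42).upper()` raises AttributeError.
2. `except (ValueError, AttributeError)` matches (AttributeError is in the tuple) → out = 4.
3. `except Exception` is not reached.
Result: 4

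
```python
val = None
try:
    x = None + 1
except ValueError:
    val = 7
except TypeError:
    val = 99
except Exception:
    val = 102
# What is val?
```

Step-by-step execution trace:
1. `x = None + 1` raises TypeError.
2. `except ValueError` does not match TypeError; skipped.
3. `except TypeError` matches → val = 99.
4. Remaining except clauses are skipped.
Result: 99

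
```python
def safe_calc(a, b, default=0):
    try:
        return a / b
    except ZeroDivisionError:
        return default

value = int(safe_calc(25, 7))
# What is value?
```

Step-by-step execution trace:
1. `safe_calc(25, 7)` enters try: `return 25 / 7` → returns 3.5714285714285716. No exception raised.
2. `except ZeroDivisionError` is skipped.
3. `int(3.5714285714285716)` → 3 → value = 3.
Result: 3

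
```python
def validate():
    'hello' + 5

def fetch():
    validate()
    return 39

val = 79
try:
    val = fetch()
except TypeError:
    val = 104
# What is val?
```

Step-by-step execution trace:
1. val starts at 79.
2. try: `fetch()` calls `validate()`.
3. `validate()` evaluates `'hello' + 5`, which raises TypeError; it propagates through fetch (uncaught).
4. `return 39` in fetch is not reached; the assignment to val does not complete.
5. `except TypeError` matches → val = 104.
Result: 104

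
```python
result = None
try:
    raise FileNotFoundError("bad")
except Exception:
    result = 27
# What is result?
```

Step-by-step execution trace:
1. `raise FileNotFoundError(...)` raises FileNotFoundError.
2. `except Exception` matches (FileNotFoundError is a subclass of Exception) → result = 27.
Result: 27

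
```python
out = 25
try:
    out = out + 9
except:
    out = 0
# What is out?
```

Step-by-step execution trace:
1. out starts at 25.
2. try: `out = out + 9` → out = 34. No exception raised.
3. `except` is skipped.
Result: 34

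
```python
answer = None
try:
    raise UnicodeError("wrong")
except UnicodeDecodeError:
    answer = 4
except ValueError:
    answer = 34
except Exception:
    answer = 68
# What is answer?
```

Step-by-step execution trace:
1. `raise UnicodeError(...)` raises UnicodeError.
2. `except UnicodeDecodeError` does not match (UnicodeError is not a subclass of UnicodeDecodeError); skipped.
3. `except ValueError` matches (UnicodeError is a subclass of ValueError) → answer = 34.
4. `except Exception` is not reached.
Result: 34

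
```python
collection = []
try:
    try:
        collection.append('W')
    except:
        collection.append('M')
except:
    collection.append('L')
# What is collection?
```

Step-by-step execution trace:
1. Inner try: `collection.append('W')` → collection = ['W']. No exception raised.
2. Inner `except` is skipped.
3. Inner try completes normally; outer `except` is skipped.
Result: ['W']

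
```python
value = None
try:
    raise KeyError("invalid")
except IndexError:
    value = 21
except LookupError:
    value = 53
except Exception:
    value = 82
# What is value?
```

Step-by-step execution trace:
1. `raise KeyError(...)` raises KeyError.
2. `except IndexError` does not match (KeyError is not a subclass of IndexError); skipped.
3. `except LookupError` matches (KeyError is a subclass of LookupError) → value = 53.
4. `except Exception` is not reached.
Result: 53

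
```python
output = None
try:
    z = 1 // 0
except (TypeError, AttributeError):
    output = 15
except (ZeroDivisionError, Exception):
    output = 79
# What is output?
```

Step-by-step execution trace:
1. `z = 1 // 0` raises ZeroDivisionError.
2. `except (TypeError, AttributeError)` does not match ZeroDivisionError; skipped.
3. `except (ZeroDivisionError, Exception)` matches (ZeroDivisionError is in the tuple) → output = 79.
Result: 79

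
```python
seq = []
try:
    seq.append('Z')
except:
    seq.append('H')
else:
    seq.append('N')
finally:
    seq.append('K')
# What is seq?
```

Step-by-step execution trace:
1. try: `seq.append('Z')` → seq = ['Z']. No exception raised.
2. `except` is skipped.
3. `else` runs: `seq.append('N')` → seq = ['Z', 'N'].
4. `finally` always runs: `seq.append('K')` → seq = ['Z', 'N', 'K'].
Result: ['Z', 'N', 'K']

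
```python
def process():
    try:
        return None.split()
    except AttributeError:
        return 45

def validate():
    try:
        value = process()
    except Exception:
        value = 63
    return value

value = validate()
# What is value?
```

Step-by-step execution trace:
1. `validate()` calls `process()`.
2. In process: `None.split()` raises AttributeError; `except AttributeError` catches it → returns 45.
3. In validate: `value = process()` → value = 45. No exception reaches validate.
4. `except Exception` is skipped; validate returns 45.
5. value = 45.
Result: 45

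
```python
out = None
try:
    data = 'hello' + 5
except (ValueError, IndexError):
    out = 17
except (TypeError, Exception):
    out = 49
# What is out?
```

Step-by-step execution trace:
1. `data = 'hello' + 5` raises TypeError.
2. `except (ValueError, IndexError)` does not match TypeError; skipped.
3. `except (TypeError, Exception)` matches (TypeError is in the tuple) → out = 49.
Result: 49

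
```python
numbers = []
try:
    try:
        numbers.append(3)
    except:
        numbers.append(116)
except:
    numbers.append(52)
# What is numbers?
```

Step-by-step execution trace:
1. Inner try: `numbers.append(3)` → numbers = [3]. No exception raised.
2. Inner `except` is skipped.
3. Inner try completes normally; outer `except` is skipped.
Result: [3]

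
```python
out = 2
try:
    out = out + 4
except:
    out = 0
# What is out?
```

Step-by-step execution trace:
1. out starts at 2.
2. try: `out = out + 4` → out = 6. No exception raised.
3. `except` is skipped.
Result: 6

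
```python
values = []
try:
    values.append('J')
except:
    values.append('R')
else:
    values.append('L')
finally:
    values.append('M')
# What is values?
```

Step-by-step execution trace:
1. try: `values.append('J')` → values = ['J']. No exception raised.
2. `except` is skipped.
3. `else` runs: `values.append('L')` → values = ['J', 'L'].
4. `finally` always runs: `values.append('M')` → values = ['J', 'L', 'M'].
Result: ['J', 'L', 'M']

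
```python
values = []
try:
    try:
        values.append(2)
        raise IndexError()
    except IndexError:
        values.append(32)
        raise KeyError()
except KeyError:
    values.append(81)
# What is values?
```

Step-by-step execution trace:
1. Inner try: `values.append(2)` → values = [2].
2. `raise IndexError()` raises IndexError.
3. Inner `except IndexError` matches → `values.append(32)` → values = [2, 32].
4. `raise KeyError()` raises KeyError; propagates to outer try.
5. Outer `except KeyError` matches → `values.append(81)` → values = [2, 32, 81].
Result: [2, 32, 81]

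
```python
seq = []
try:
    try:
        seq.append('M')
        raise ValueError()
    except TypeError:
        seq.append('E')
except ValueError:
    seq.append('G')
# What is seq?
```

Step-by-step execution trace:
1. Inner try: `seq.append('M')` → seq = ['M'].
2. `raise ValueError()` raises ValueError.
3. Inner `except TypeError` does not match ValueError; exception propagates to outer try.
4. Outer `except ValueError` matches → `seq.append('G')` → seq = ['M', 'G'].
Result: ['M', 'G']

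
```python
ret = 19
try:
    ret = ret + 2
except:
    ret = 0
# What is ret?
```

Step-by-step execution trace:
1. ret starts at 19.
2. try: `ret = ret + 2` → ret = 21. No exception raised.
3. `except` is skipped.
Result: 21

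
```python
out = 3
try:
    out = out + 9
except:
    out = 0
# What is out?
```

Step-by-step execution trace:
1. out starts at 3.
2. try: `out = out + 9` → out = 12. No exception raised.
3. `except` is skipped.
Result: 12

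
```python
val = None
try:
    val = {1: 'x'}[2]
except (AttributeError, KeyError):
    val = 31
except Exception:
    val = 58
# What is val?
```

Step-by-step execution trace:
1. `val = {1: 'x'}[2]` raises KeyError.
2. `except (AttributeError, KeyError)` matches (KeyError is in the tuple) → val = 31.
3. `except Exception` is not reached.
Result: 31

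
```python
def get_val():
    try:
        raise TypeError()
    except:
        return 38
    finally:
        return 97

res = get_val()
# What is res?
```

Step-by-step execution trace:
1. `get_val()` enters try: `raise TypeError()` raises TypeError.
2. bare `except` matches → `return 38` sets pending return value 38.
3. Before returning, `finally: return 97` runs and overrides the pending return.
4. get_val() returns 97 → res = 97.
Result: 97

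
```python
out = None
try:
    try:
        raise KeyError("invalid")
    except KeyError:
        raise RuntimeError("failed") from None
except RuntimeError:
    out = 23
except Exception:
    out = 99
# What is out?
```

Step-by-step execution trace:
1. Inner try raises KeyError; inner `except KeyError` catches it.
2. `raise RuntimeError(...) from None` raises RuntimeError (from None suppresses __context__, but the active exception is still RuntimeError).
3. Outer `except RuntimeError` matches → out = 23.
4. `except Exception` is not reached.
Result: 23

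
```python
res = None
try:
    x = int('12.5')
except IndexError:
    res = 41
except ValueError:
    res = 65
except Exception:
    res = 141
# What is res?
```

Step-by-step execution trace:
1. `x = int('12.5')` raises ValueError.
2. `except IndexError` does not match ValueError; skipped.
3. `except ValueError` matches → res = 65.
4. Remaining except clauses are skipped.
Result: 65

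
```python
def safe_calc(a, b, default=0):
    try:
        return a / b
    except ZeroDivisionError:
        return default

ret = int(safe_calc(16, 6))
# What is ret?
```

Step-by-step execution trace:
1. `safe_calc(16, 6)` enters try: `return 16 / 6` → returns 2.6666666666666665. No exception raised.
2. `except ZeroDivisionError` is skipped.
3. `int(2.6666666666666665)` → 2 → ret = 2.
Result: 2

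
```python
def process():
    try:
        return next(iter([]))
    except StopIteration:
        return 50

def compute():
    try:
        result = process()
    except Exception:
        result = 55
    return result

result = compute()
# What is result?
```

Step-by-step execution trace:
1. `compute()` calls `process()`.
2. In process: `next(iter([]))` raises StopIteration; `except StopIteration` catches it → returns 50.
3. In compute: `result = process()` → result = 50. No exception reaches compute.
4. `except Exception` is skipped; compute returns 50.
5. result = 50.
Result: 50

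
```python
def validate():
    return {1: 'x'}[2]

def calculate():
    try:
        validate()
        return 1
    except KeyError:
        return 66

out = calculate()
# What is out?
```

Step-by-step execution trace:
1. `calculate()` calls `validate()`.
2. `validate()` evaluates `{1: 'x'}[2]`, which raises KeyError; it propagates to the caller.
3. `return 1` is not reached.
4. `except KeyError` in calculate matches → returns 66.
5. out = 66.
Result: 66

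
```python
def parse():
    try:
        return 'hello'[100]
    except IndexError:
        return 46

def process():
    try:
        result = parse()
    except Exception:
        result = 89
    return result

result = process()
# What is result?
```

Step-by-step execution trace:
1. `process()` calls `parse()`.
2. In parse: `'hello'[100]` raises IndexError; `except IndexError` catches it → returns 46.
3. In process: `result = parse()` → result = 46. No exception reaches process.
4. `except Exception` is skipped; process returns 46.
5. result = 46.
Result: 46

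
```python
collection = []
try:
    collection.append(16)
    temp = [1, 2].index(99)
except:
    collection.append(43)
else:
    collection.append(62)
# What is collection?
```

Step-by-step execution trace:
1. try: `collection.append(16)` → collection = [16].
2. `temp = [1, 2].index(99)` raises ValueError.
3. bare `except` matches → `collection.append(43)` → collection = [16, 43].
4. `else` is skipped (an exception was raised).
Result: [16, 43]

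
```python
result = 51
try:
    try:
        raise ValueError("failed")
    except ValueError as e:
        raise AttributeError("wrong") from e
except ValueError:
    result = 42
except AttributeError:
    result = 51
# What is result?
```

Step-by-step execution trace:
1. Inner try raises ValueError; inner `except ValueError as e` catches it.
2. `raise AttributeError(...) from e` raises AttributeError (ValueError is attached as __cause__, but only AttributeError is active).
3. Outer `except ValueError` does not match AttributeError; skipped.
4. Outer `except AttributeError` matches → result = 51.
Result: 51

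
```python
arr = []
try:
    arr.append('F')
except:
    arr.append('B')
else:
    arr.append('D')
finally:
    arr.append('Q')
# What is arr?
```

Step-by-step execution trace:
1. try: `arr.append('F')` → arr = ['F']. No exception raised.
2. `except` is skipped.
3. `else` runs: `arr.append('D')` → arr = ['F', 'D'].
4. `finally` always runs: `arr.append('Q')` → arr = ['F', 'D', 'Q'].
Result: ['F', 'D', 'Q']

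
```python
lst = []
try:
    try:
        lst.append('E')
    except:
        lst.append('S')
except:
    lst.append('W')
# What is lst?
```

Step-by-step execution trace:
1. Inner try: `lst.append('E')` → lst = ['E']. No exception raised.
2. Inner `except` is skipped.
3. Inner try completes normally; outer `except` is skipped.
Result: ['E']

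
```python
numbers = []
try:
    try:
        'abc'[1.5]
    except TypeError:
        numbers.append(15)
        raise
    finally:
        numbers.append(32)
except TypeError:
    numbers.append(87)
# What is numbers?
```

Step-by-step execution trace:
1. Inner try: `'abc'[1.5]` raises TypeError.
2. Inner `except TypeError` matches → `numbers.append(15)` → numbers = [15].
3. bare `raise` re-raises TypeError.
4. Inner `finally` runs during unwinding: `numbers.append(32)` → numbers = [15, 32].
5. Outer `except TypeError` matches → `numbers.append(87)` → numbers = [15, 32, 87].
Result: [15, 32, 87]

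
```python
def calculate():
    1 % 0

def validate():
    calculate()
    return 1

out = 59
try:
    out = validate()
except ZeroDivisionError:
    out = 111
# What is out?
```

Step-by-step execution trace:
1. out starts at 59.
2. try: `validate()` calls `calculate()`.
3. `calculate()` evaluates `1 % 0`, which raises ZeroDivisionError; it propagates through validate (uncaught).
4. `return 1` in validate is not reached; the assignment to out does not complete.
5. `except ZeroDivisionError` matches → out = 111.
Result: 111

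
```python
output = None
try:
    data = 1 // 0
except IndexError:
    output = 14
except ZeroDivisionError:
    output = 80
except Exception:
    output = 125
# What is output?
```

Step-by-step execution trace:
1. `data = 1 // 0` raises ZeroDivisionError.
2. `except IndexError` does not match ZeroDivisionError; skipped.
3. `except ZeroDivisionError` matches → output = 80.
4. Remaining except clauses are skipped.
Result: 80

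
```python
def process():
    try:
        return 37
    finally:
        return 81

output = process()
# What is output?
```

Step-by-step execution trace:
1. `process()` enters try: `return 37` sets pending return value 37.
2. Before returning, `finally: return 81` runs and overrides the pending return.
3. process() returns 81 → output = 81.
Result: 81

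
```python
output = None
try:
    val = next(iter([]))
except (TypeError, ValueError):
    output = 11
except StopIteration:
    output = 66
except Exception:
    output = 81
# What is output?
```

Step-by-step execution trace:
1. `val = next(iter([]))` raises StopIteration.
2. `except (TypeError, ValueError)` does not match StopIteration; skipped.
3. `except StopIteration` matches (exact type match) → output = 66.
4. `except Exception` is not reached.
Result: 66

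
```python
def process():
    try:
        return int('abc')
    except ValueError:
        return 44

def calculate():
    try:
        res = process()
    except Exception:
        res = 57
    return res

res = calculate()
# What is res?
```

Step-by-step execution trace:
1. `calculate()` calls `process()`.
2. In process: `int('abc')` raises ValueError; `except ValueError` catches it → returns 44.
3. In calculate: `res = process()` → res = 44. No exception reaches calculate.
4. `except Exception` is skipped; calculate returns 44.
5. res = 44.
Result: 44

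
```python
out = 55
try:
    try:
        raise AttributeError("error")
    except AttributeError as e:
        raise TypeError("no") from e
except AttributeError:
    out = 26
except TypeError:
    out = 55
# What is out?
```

Step-by-step execution trace:
1. Inner try raises AttributeError; inner `except AttributeError as e` catches it.
2. `raise TypeError(...) from e` raises TypeError (AttributeError is attached as __cause__, but only TypeError is active).
3. Outer `except AttributeError` does not match TypeError; skipped.
4. Outer `except TypeError` matches → out = 55.
Result: 55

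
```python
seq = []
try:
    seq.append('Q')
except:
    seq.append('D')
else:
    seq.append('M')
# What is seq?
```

Step-by-step execution trace:
1. try: `seq.append('Q')` → seq = ['Q']. No exception raised.
2. `except` is skipped.
3. `else` runs (try completed without exception): `seq.append('M')` → seq = ['Q', 'M'].
Result: ['Q', 'M']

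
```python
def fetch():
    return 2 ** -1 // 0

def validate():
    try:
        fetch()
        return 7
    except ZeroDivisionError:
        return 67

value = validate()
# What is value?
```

Step-by-step execution trace:
1. `validate()` calls `fetch()`.
2. `fetch()` evaluates `2 ** -1 // 0`, which raises ZeroDivisionError; it propagates to the caller.
3. `return 7` is not reached.
4. `except ZeroDivisionError` in validate matches → returns 67.
5. value = 67.
Result: 67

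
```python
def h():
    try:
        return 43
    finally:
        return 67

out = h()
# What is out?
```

Step-by-step execution trace:
1. `h()` enters try: `return 43` sets pending return value 43.
2. Before returning, `finally: return 67` runs and overrides the pending return.
3. h() returns 67 → out = 67.
Result: 67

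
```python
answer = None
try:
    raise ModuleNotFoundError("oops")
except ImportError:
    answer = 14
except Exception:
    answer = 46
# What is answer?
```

Step-by-step execution trace:
1. `raise ModuleNotFoundError(...)` raises ModuleNotFoundError.
2. `except ImportError` matches (ModuleNotFoundError is a subclass of ImportError) → answer = 14.
3. `except Exception` is not reached.
Result: 14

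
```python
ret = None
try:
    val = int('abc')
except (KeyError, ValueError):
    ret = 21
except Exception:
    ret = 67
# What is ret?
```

Step-by-step execution trace:
1. `val = int('abc')` raises ValueError.
2. `except (KeyError, ValueError)` matches (ValueError is in the tuple) → ret = 21.
3. `except Exception` is not reached.
Result: 21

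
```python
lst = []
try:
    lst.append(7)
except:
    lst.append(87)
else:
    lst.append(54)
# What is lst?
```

Step-by-step execution trace:
1. try: `lst.append(7)` → lst = [7]. No exception raised.
2. `except` is skipped.
3. `else` runs (try completed without exception): `lst.append(54)` → lst = [7, 54].
Result: [7, 54]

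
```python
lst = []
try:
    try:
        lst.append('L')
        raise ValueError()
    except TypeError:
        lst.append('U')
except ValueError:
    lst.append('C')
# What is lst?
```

Step-by-step execution trace:
1. Inner try: `lst.append('L')` → lst = ['L'].
2. `raise ValueError()` raises ValueError.
3. Inner `except TypeError` does not match ValueError; exception propagates to outer try.
4. Outer `except ValueError` matches → `lst.append('C')` → lst = ['L', 'C'].
Result: ['L', 'C']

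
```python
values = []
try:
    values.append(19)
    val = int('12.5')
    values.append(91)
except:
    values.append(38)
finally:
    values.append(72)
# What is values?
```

Step-by-step execution trace:
1. try: `values.append(19)` → values = [19].
2. `val = int('12.5')` raises ValueError; `values.append(91)` is not reached.
3. bare `except` matches → `values.append(38)` → values = [19, 38].
4. finally always runs: `values.append(72)` → values = [19, 38, 72].
Result: [19, 38, 72]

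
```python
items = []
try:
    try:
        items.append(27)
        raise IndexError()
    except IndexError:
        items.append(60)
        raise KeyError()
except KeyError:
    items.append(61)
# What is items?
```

Step-by-step execution trace:
1. Inner try: `items.append(27)` → items = [27].
2. `raise IndexError()` raises IndexError.
3. Inner `except IndexError` matches → `items.append(60)` → items = [27, 60].
4. `raise KeyError()` raises KeyError; propagates to outer try.
5. Outer `except KeyError` matches → `items.append(61)` → items = [27, 60, 61].
Result: [27, 60, 61]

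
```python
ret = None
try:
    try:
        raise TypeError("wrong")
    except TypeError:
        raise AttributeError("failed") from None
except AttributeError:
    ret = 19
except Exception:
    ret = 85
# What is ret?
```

Step-by-step execution trace:
1. Inner try raises TypeError; inner `except TypeError` catches it.
2. `raise AttributeError(...) from None` raises AttributeError (from None suppresses __context__, but the active exception is still AttributeError).
3. Outer `except AttributeError` matches → ret = 19.
4. `except Exception` is not reached.
Result: 19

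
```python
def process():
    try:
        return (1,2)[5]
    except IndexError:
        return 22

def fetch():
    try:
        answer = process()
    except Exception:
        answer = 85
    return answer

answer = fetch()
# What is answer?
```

Step-by-step execution trace:
1. `fetch()` calls `process()`.
2. In process: `(1,2)[5]` raises IndexError; `except IndexError` catches it → returns 22.
3. In fetch: `answer = process()` → answer = 22. No exception reaches fetch.
4. `except Exception` is skipped; fetch returns 22.
5. answer = 22.
Result: 22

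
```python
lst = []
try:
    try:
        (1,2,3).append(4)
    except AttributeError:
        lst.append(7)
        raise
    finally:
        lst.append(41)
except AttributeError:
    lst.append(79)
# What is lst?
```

Step-by-step execution trace:
1. Inner try: `(1,2,3).append(4)` raises AttributeError.
2. Inner `except AttributeError` matches → `lst.append(7)` → lst = [7].
3. bare `raise` re-raises AttributeError.
4. Inner `finally` runs during unwinding: `lst.append(41)` → lst = [7, 41].
5. Outer `except AttributeError` matches → `lst.append(79)` → lst = [7, 41, 79].
Result: [7, 41, 79]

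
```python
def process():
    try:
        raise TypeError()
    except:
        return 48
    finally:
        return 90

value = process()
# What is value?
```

Step-by-step execution trace:
1. `process()` enters try: `raise TypeError()` raises TypeError.
2. bare `except` matches → `return 48` sets pending return value 48.
3. Before returning, `finally: return 90` runs and overrides the pending return.
4. process() returns 90 → value = 90.
Result: 90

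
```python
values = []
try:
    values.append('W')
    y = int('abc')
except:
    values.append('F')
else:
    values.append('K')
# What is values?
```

Step-by-step execution trace:
1. try: `values.append('W')` → values = ['W'].
2. `y = int('abc')` raises ValueError.
3. bare `except` matches → `values.append('F')` → values = ['W', 'F'].
4. `else` is skipped (an exception was raised).
Result: ['W', 'F']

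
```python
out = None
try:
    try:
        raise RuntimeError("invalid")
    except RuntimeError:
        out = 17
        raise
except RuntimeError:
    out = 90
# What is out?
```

Step-by-step execution trace:
1. Inner try: `raise RuntimeError("invalid")` raises RuntimeError.
2. Inner `except RuntimeError` matches → out = 17.
3. bare `raise` re-raises the same RuntimeError.
4. Outer `except RuntimeError` matches → out = 90.
Result: 90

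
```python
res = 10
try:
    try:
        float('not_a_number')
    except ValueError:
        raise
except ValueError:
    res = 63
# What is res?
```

Step-by-step execution trace:
1. Inner try: `float('not_a_number')` raises ValueError.
2. Inner `except ValueError` matches; bare `raise` re-raises the same ValueError.
3. Outer `except ValueError` matches → res = 63.
Result: 63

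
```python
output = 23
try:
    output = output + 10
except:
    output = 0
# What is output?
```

Step-by-step execution trace:
1. output starts at 23.
2. try: `output = output + 10` → output = 33. No exception raised.
3. `except` is skipped.
Result: 33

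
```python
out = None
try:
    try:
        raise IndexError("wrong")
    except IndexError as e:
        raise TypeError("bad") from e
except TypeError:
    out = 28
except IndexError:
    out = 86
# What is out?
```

Step-by-step execution trace:
1. Inner try raises IndexError; inner `except IndexError as e` catches it.
2. `raise TypeError(...) from e` raises TypeError (IndexError is attached as __cause__, but only TypeError is active).
3. Outer `except TypeError` matches → out = 28.
4. `except IndexError` is not reached.
Result: 28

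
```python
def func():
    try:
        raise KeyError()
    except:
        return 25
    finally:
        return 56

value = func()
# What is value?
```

Step-by-step execution trace:
1. `func()` enters try: `raise KeyError()` raises KeyError.
2. bare `except` matches → `return 25` sets pending return value 25.
3. Before returning, `finally: return 56` runs and overrides the pending return.
4. func() returns 56 → value = 56.
Result: 56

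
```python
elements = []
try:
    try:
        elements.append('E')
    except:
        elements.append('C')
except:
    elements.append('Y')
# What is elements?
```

Step-by-step execution trace:
1. Inner try: `elements.append('E')` → elements = ['E']. No exception raised.
2. Inner `except` is skipped.
3. Inner try completes normally; outer `except` is skipped.
Result: ['E']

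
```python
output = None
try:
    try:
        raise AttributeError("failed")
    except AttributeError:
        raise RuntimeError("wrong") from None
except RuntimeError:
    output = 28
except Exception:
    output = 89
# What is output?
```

Step-by-step execution trace:
1. Inner try raises AttributeError; inner `except AttributeError` catches it.
2. `raise RuntimeError(...) from None` raises RuntimeError (from None suppresses __context__, but the active exception is still RuntimeError).
3. Outer `except RuntimeError` matches → output = 28.
4. `except Exception` is not reached.
Result: 28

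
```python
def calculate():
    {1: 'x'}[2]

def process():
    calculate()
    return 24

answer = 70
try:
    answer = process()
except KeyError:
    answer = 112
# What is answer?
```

Step-by-step execution trace:
1. answer starts at 70.
2. try: `process()` calls `calculate()`.
3. `calculate()` evaluates `{1: 'x'}[2]`, which raises KeyError; it propagates through process (uncaught).
4. `return 24` in process is not reached; the assignment to answer does not complete.
5. `except KeyError` matches → answer = 112.
Result: 112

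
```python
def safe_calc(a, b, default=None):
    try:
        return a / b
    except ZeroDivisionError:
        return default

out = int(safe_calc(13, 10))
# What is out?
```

Step-by-step execution trace:
1. `safe_calc(13, 10)` enters try: `return 13 / 10` → returns 1.3. No exception raised.
2. `except ZeroDivisionError` is skipped.
3. `int(1.3)` → 1 → out = 1.
Result: 1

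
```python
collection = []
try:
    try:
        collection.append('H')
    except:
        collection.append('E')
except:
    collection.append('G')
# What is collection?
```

Step-by-step execution trace:
1. Inner try: `collection.append('H')` → collection = ['H']. No exception raised.
2. Inner `except` is skipped.
3. Inner try completes normally; outer `except` is skipped.
Result: ['H']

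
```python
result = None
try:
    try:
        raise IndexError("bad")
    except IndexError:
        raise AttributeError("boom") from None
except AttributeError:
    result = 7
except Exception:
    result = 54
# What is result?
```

Step-by-step execution trace:
1. Inner try raises IndexError; inner `except IndexError` catches it.
2. `raise AttributeError(...) from None` raises AttributeError (from None suppresses __context__, but the active exception is still AttributeError).
3. Outer `except AttributeError` matches → result = 7.
4. `except Exception` is not reached.
Result: 7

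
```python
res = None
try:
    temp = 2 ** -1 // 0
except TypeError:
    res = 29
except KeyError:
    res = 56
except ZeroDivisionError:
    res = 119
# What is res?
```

Step-by-step execution trace:
1. `temp = 2 ** -1 // 0` raises ZeroDivisionError.
2. `except TypeError` does not match ZeroDivisionError; skipped.
3. `except KeyError` does not match ZeroDivisionError; skipped.
4. `except ZeroDivisionError` matches → res = 119.
Result: 119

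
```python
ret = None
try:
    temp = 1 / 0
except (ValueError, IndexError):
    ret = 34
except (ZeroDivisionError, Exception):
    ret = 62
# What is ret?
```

Step-by-step execution trace:
1. `temp = 1 / 0` raises ZeroDivisionError.
2. `except (ValueError, IndexError)` does not match ZeroDivisionError; skipped.
3. `except (ZeroDivisionError, Exception)` matches (ZeroDivisionError is in the tuple) → ret = 62.
Result: 62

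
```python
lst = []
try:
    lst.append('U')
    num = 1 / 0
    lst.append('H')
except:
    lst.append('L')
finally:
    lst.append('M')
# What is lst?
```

Step-by-step execution trace:
1. try: `lst.append('U')` → lst = ['U'].
2. `num = 1 / 0` raises ZeroDivisionError; `lst.append('H')` is not reached.
3. bare `except` matches → `lst.append('L')` → lst = ['U', 'L'].
4. finally always runs: `lst.append('M')` → lst = ['U', 'L', 'M'].
Result: ['U', 'L', 'M']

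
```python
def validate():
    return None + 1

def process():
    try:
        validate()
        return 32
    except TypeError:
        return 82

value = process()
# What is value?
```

Step-by-step execution trace:
1. `process()` calls `validate()`.
2. `validate()` evaluates `None + 1`, which raises TypeError; it propagates to the caller.
3. `return 32` is not reached.
4. `except TypeError` in process matches → returns 82.
5. value = 82.
Result: 82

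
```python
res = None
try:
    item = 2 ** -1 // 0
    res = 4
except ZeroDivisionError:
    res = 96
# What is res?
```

Step-by-step execution trace:
1. `item = 2 ** -1 // 0` raises ZeroDivisionError.
2. `res = 4` is not reached.
3. `except ZeroDivisionError` matches → res = 96.
Result: 96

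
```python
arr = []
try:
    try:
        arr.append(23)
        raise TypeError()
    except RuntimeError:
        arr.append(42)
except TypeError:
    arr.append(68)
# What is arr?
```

Step-by-step execution trace:
1. Inner try: `arr.append(23)` → arr = [23].
2. `raise TypeError()` raises TypeError.
3. Inner `except RuntimeError` does not match TypeError; exception propagates to outer try.
4. Outer `except TypeError` matches → `arr.append(68)` → arr = [23, 68].
Result: [23, 68]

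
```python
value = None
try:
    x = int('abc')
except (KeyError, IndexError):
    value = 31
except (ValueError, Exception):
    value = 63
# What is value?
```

Step-by-step execution trace:
1. `x = int('abc')` raises ValueError.
2. `except (KeyError, IndexError)` does not match ValueError; skipped.
3. `except (ValueError, Exception)` matches (ValueError is in the tuple) → value = 63.
Result: 63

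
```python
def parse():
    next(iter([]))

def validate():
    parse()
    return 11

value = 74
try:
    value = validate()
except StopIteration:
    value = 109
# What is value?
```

Step-by-step execution trace:
1. value starts at 74.
2. try: `validate()` calls `parse()`.
3. `parse()` evaluates `next(iter([]))`, which raises StopIteration; it propagates through validate (uncaught).
4. `return 11` in validate is not reached; the assignment to value does not complete.
5. `except StopIteration` matches → value = 109.
Result: 109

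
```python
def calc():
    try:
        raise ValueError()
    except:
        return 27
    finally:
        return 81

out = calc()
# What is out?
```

Step-by-step execution trace:
1. `calc()` enters try: `raise ValueError()` raises ValueError.
2. bare `except` matches → `return 27` sets pending return value 27.
3. Before returning, `finally: return 81` runs and overrides the pending return.
4. calc() returns 81 → out = 81.
Result: 81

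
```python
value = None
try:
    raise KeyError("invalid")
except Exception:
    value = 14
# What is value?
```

Step-by-step execution trace:
1. `raise KeyError(...)` raises KeyError.
2. `except Exception` matches (KeyError is a subclass of Exception) → value = 14.
Result: 14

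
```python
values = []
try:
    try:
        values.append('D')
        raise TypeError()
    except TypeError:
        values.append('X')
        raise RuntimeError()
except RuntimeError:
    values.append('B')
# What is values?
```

Step-by-step execution trace:
1. Inner try: `values.append('D')` → values = ['D'].
2. `raise TypeError()` raises TypeError.
3. Inner `except TypeError` matches → `values.append('X')` → values = ['D', 'X'].
4. `raise RuntimeError()` raises RuntimeError; propagates to outer try.
5. Outer `except RuntimeError` matches → `values.append('B')` → values = ['D', 'X', 'B'].
Result: ['D', 'X', 'B']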